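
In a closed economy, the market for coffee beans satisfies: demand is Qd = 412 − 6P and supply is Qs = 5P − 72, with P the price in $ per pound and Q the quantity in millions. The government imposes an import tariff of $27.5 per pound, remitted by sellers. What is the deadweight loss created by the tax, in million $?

Deadweight loss = $1031.25 million.

Without the tax, 412 − 6P = 5P − 72 gives 11P = 484, so P* = $44 and Q* = 148.
With the tax collected from sellers, supply shifts: Qs = 5(P − 27.5) − 72.
New equilibrium: consumers pay $56.5, sellers receive $29, Q = 73. (Wedge: Pb − Ps = 27.5.)
Quantity falls by |ΔQ| = |148 − 73| = 75.
DWL = ½ · t · |ΔQ| = ½ · 27.5 · 75 = $1031.25.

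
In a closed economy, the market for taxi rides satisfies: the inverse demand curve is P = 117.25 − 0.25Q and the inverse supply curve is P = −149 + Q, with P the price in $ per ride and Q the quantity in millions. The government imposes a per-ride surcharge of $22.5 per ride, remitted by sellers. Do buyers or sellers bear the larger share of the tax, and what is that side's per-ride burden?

Sellers bear the larger share: $18 per ride.

Rewrite in direct form: Qd = 469 − 4P and Qs = P + 149.
Without the tax, 469 − 4P = P + 149 gives 5P = 320, so P* = $64 and Q* = 213.
With the tax collected from sellers, supply shifts: Qs = (P − 22.5) + 149.
Solving gives Q = 195 with buyers paying $68.5 and sellers receiving $46 (the $22.5 wedge).
Per-ride burden: buyers $4.5, sellers $18.
Sellers take the larger share because supply is less price-elastic here (demand slope 4 vs supply slope 1).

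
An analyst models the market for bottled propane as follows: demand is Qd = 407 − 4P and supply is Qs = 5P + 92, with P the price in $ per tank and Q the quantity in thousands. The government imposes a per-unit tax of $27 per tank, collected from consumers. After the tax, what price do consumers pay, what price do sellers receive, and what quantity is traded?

Without the tax, 407 − 4P = 5P + 92 gives 9P = 315, so P* = $35 and Q* = 267.
With the tax collected from consumers, demand (in seller-price terms) shifts: Qd = 407 − 4(P + 27).
New equilibrium: consumers pay $50, sellers receive $23, Q = 207. (Wedge: Pb − Ps = 27.)

Consumers pay $50; sellers receive $23; quantity = 207.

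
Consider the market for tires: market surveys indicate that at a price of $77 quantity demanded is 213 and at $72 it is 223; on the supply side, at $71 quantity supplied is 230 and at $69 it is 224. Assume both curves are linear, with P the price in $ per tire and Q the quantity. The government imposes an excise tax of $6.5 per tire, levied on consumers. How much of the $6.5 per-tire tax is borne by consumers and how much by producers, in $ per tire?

Demand slope: (223 − 213)/(72 − 77) = -2, so Qd = 367 − 2P.
Supply slope: (224 − 230)/(69 − 71) = 3, so Qs = 3P + 17.
Before the tax: set 367 − 2P = 3P + 17 → P* = $70, Q* = 227.
With the tax collected from consumers, demand (in seller-price terms) shifts: Qd = 367 − 2(P + 6.5).
New equilibrium: consumers pay $73.9, producers receive $67.4, Q = 219.2. (Wedge: Pb − Ps = 6.5.)
Burden on consumers: $3.9; on producers: $2.6. (They sum to $6.5.)
The less price-elastic side of the market bears the larger share of a per-unit tax.

Consumers bear $3.9 per tire; producers bear $2.6 per tire.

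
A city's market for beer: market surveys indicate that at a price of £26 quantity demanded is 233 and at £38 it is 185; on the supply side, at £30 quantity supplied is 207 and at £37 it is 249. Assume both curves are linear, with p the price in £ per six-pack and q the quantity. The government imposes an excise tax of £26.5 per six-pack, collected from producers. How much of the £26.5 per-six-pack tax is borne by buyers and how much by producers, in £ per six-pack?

Demand slope: (185 − 233)/(38 − 26) = -4, so qd = 337 − 4p.
Supply slope: (249 − 207)/(37 − 30) = 6, so qs = 6p + 27.
Without the tax, 337 − 4p = 6p + 27 gives 10p = 310, so p* = £31 and q* = 213.
With the tax collected from producers, supply shifts: qs = 6(p − 26.5) + 27.
Solving gives q = 149.4 with buyers paying £46.9 and producers receiving £20.4 (the £26.5 wedge).
Burden on buyers: £15.9; on producers: £10.6. (They sum to £26.5.)

Buyers bear £15.9 per six-pack; producers bear £10.6 per six-pack.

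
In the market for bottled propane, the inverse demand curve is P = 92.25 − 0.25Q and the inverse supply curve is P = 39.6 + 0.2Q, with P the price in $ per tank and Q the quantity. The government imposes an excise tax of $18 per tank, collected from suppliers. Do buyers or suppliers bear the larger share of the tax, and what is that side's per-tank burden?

Buyers bear the larger share: $10 per tank.

Inverting to Q(P) form: Qd = 369 − 4P; Qs = 5P − 198.
Without the tax, 369 − 4P = 5P − 198 gives 9P = 567, so P* = $63 and Q* = 117.
With the tax collected from suppliers, supply shifts: Qs = 5(P − 18) − 198.
Solving gives Q = 77 with buyers paying $73 and suppliers receiving $55 (the $18 wedge).
Per-tank burden: buyers $10, suppliers $8.
Buyers take the larger share because demand is less price-elastic here (demand slope 4 vs supply slope 5).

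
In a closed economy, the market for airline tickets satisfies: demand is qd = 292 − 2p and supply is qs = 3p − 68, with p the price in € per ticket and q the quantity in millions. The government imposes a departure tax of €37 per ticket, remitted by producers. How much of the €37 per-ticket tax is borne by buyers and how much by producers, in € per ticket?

Buyers bear €22.2 per ticket; producers bear €14.8 per ticket.

Before the tax: set 292 − 2p = 3p − 68 → p* = €72, q* = 148.
With the tax collected from producers, supply shifts: qs = 3(p − 37) − 68.
Solving gives q = 103.6 with buyers paying €94.2 and producers receiving €57.2 (the €37 wedge).
Burden on buyers: €22.2; on producers: €14.8. (They sum to €37.)
The less price-elastic side of the market bears the larger share of a per-unit tax.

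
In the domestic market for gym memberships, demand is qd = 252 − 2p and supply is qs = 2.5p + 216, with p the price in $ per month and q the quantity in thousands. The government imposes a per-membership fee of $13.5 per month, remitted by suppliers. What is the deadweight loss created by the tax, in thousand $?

Without the tax, 252 − 2p = 2.5p + 216 gives 4.5p = 36, so p* = $8 and q* = 236.
With the tax collected from suppliers, supply shifts: qs = 2.5(p − 13.5) + 216.
Solving gives q = 221 with buyers paying $15.5 and suppliers receiving $2 (the $13.5 wedge).
Quantity falls by |ΔQ| = |236 − 221| = 15.
DWL = ½ · t · |ΔQ| = ½ · 13.5 · 15 = $101.25.

Deadweight loss = $101.25 thousand.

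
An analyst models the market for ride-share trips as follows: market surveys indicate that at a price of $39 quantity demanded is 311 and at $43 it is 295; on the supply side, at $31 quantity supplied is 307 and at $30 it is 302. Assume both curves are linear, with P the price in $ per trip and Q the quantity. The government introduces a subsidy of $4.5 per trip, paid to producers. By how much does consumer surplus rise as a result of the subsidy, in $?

Consumer surplus rises by $830.

Demand slope: (295 − 311)/(43 − 39) = -4, so Qd = 467 − 4P.
Supply slope: (302 − 307)/(30 − 31) = 5, so Qs = 5P + 152.
Before the subsidy: set 467 − 4P = 5P + 152 → P* = $35, Q* = 327.
With a per-unit subsidy paid to producers, each receives P + 4.5 per unit sold, so supply becomes Qs = 5(P + 4.5) + 152.
New equilibrium: buyers pay $32.5, producers receive $37, Q = 337. (Wedge: Pb − Ps = −4.5.)
ΔCS is the trapezoid between Q = 337 and Q = 327 of height $2.5: ½ · (327 + 337) · 2.5 = $830.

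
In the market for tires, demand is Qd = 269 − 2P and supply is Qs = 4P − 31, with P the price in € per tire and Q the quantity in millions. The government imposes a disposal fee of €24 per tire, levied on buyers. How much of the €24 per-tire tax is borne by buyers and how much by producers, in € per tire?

Before the tax: set 269 − 2P = 4P − 31 → P* = €50, Q* = 169.
With the tax collected from buyers, demand (in seller-price terms) shifts: Qd = 269 − 2(P + 24).
New equilibrium: buyers pay €66, producers receive €42, Q = 137. (Wedge: Pb − Ps = 24.)
Burden on buyers: €16; on producers: €8. (They sum to €24.)

Buyers bear €16 per tire; producers bear €8 per tire.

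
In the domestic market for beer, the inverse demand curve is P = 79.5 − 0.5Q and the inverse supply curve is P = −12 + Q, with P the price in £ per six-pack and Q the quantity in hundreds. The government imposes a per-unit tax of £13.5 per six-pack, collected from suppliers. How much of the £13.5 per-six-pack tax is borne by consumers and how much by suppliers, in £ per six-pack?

Inverting to Q(P) form: Qd = 159 − 2P; Qs = P + 12.
Without the tax, 159 − 2P = P + 12 gives 3P = 147, so P* = £49 and Q* = 61.
With the tax collected from suppliers, supply shifts: Qs = (P − 13.5) + 12.
Solving gives Q = 52 with consumers paying £53.5 and suppliers receiving £40 (the £13.5 wedge).
Burden on consumers: £4.5; on suppliers: £9. (They sum to £13.5.)

Consumers bear £4.5 per six-pack; suppliers bear £9 per six-pack.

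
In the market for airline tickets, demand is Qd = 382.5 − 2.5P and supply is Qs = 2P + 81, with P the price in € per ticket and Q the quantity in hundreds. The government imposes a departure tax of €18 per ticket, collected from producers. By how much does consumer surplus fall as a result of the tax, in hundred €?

Before the tax: set 382.5 − 2.5P = 2P + 81 → P* = €67, Q* = 215.
With the tax collected from producers, supply shifts: Qs = 2(P − 18) + 81.
New equilibrium: consumers pay €75, producers receive €57, Q = 195. (Wedge: Pb − Ps = 18.)
ΔCS is the trapezoid between Q = 195 and Q = 215 of height €8: ½ · (215 + 195) · 8 = €1640.

Consumer surplus falls by €1640 hundred.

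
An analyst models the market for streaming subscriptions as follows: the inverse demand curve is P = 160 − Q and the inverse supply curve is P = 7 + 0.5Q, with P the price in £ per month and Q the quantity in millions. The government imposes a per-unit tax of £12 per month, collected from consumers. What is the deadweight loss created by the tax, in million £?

Inverting to Q(P) form: Qd = 160 − P; Qs = 2P − 14.
Without the tax, 160 − P = 2P − 14 gives 3P = 174, so P* = £58 and Q* = 102.
With the tax collected from consumers, demand (in seller-price terms) shifts: Qd = 160 − (P + 12).
New equilibrium: consumers pay £66, producers receive £54, Q = 94. (Wedge: Pb − Ps = 12.)
Quantity falls by |ΔQ| = |102 − 94| = 8.
DWL = ½ · t · |ΔQ| = ½ · 12 · 8 = £48.

Deadweight loss = £48 million.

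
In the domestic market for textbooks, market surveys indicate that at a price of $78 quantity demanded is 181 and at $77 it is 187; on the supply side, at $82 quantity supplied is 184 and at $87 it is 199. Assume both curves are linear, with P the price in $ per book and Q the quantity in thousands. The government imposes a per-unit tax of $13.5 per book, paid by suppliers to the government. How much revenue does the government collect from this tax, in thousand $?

Demand slope: (187 − 181)/(77 − 78) = -6, so Qd = 649 − 6P.
Supply slope: (199 − 184)/(87 − 82) = 3, so Qs = 3P − 62.
Without the tax, 649 − 6P = 3P − 62 gives 9P = 711, so P* = $79 and Q* = 175.
With the tax collected from suppliers, supply shifts: Qs = 3(P − 13.5) − 62.
Solving gives Q = 148 with consumers paying $83.5 and suppliers receiving $70 (the $13.5 wedge).
Revenue = t · Q = 13.5 · 148 = $1998.

Tax revenue = $1998 thousand.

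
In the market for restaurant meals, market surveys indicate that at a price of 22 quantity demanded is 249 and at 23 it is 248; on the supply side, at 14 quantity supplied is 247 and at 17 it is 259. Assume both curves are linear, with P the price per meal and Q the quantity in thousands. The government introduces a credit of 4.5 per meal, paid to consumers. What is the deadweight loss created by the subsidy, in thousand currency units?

Demand slope: (248 − 249)/(23 − 22) = -1, so Qd = 271 − P.
Supply slope: (259 − 247)/(17 − 14) = 4, so Qs = 4P + 191.
Without the subsidy, 271 − P = 4P + 191 gives 5P = 80, so P* = 16 and Q* = 255.
With a per-unit subsidy paid to consumers, each effectively pays P − 4.5, so demand becomes Qd = 271 − (P − 4.5).
Solving gives Q = 258.6 with consumers paying 12.4 and sellers receiving 16.9 (the 4.5 wedge).
Quantity rises by |ΔQ| = |255 − 258.6| = 3.6.
DWL = ½ · t · |ΔQ| = ½ · 4.5 · 3.6 = 8.1.

Deadweight loss = 8.1 thousand.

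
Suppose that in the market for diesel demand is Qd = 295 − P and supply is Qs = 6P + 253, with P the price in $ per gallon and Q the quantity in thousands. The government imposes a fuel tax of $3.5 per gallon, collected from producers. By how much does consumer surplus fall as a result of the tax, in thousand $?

Consumer surplus falls by $862.5 thousand.

Before the tax: set 295 − P = 6P + 253 → P* = $6, Q* = 289.
With the tax collected from producers, supply shifts: Qs = 6(P − 3.5) + 253.
New equilibrium: consumers pay $9, producers receive $5.5, Q = 286. (Wedge: Pb − Ps = 3.5.)
ΔCS is the trapezoid between Q = 286 and Q = 289 of height $3: ½ · (289 + 286) · 3 = $862.5.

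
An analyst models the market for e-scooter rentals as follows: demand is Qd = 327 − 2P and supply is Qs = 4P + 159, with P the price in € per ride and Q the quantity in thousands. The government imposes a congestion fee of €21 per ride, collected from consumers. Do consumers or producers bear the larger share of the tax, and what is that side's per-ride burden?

Without the tax, 327 − 2P = 4P + 159 gives 6P = 168, so P* = €28 and Q* = 271.
With the tax collected from consumers, demand (in seller-price terms) shifts: Qd = 327 − 2(P + 21).
New equilibrium: consumers pay €42, producers receive €21, Q = 243. (Wedge: Pb − Ps = 21.)
Per-ride burden: consumers €14, producers €7.
Consumers take the larger share because demand is less price-elastic here (demand slope 2 vs supply slope 4).

Consumers bear the larger share: €14 per ride.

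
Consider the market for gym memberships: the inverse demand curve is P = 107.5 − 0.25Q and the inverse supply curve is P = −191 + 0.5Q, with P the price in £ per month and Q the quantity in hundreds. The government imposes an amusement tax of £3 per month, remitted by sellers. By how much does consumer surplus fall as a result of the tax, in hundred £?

Consumer surplus falls by £396 hundred.

Rewrite in direct form: Qd = 430 − 4P and Qs = 2P + 382.
Without the tax, 430 − 4P = 2P + 382 gives 6P = 48, so P* = £8 and Q* = 398.
With the tax collected from sellers, supply shifts: Qs = 2(P − 3) + 382.
New equilibrium: buyers pay £9, sellers receive £6, Q = 394. (Wedge: Pb − Ps = 3.)
ΔCS is the trapezoid between Q = 394 and Q = 398 of height £1: ½ · (398 + 394) · 1 = £396.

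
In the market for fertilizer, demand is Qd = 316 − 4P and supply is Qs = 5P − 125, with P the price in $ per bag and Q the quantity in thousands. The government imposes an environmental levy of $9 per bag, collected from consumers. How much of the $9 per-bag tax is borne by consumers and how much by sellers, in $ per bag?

Consumers bear $5 per bag; sellers bear $4 per bag.

Before the tax: set 316 − 4P = 5P − 125 → P* = $49, Q* = 120.
With the tax collected from consumers, demand (in seller-price terms) shifts: Qd = 316 − 4(P + 9).
New equilibrium: consumers pay $54, sellers receive $45, Q = 100. (Wedge: Pb − Ps = 9.)
Burden on consumers: $5; on sellers: $4. (They sum to $9.)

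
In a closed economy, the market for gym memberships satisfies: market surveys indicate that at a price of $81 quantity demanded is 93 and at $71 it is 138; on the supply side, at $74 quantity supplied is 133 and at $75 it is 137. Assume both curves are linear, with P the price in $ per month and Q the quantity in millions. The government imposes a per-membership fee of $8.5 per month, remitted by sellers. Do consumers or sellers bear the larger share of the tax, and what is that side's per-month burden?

Sellers bear the larger share: $4.5 per month.

Demand slope: (138 − 93)/(71 − 81) = -4.5, so Qd = 457.5 − 4.5P.
Supply slope: (137 − 133)/(75 − 74) = 4, so Qs = 4P − 163.
Before the tax: set 457.5 − 4.5P = 4P − 163 → P* = $73, Q* = 129.
With the tax collected from sellers, supply shifts: Qs = 4(P − 8.5) − 163.
New equilibrium: consumers pay $77, sellers receive $68.5, Q = 111. (Wedge: Pb − Ps = 8.5.)
Per-month burden: consumers $4, sellers $4.5.
Sellers take the larger share because supply is less price-elastic here (demand slope 4.5 vs supply slope 4).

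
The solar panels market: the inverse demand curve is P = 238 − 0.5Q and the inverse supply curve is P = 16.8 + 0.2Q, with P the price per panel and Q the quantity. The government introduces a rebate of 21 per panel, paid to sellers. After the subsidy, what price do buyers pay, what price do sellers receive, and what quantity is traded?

Buyers pay 65; sellers receive 86; quantity = 346.

Rewrite in direct form: Qd = 476 − 2P and Qs = 5P − 84.
Without the subsidy, 476 − 2P = 5P − 84 gives 7P = 560, so P* = 80 and Q* = 316.
With a per-unit subsidy paid to sellers, each receives P + 21 per unit sold, so supply becomes Qs = 5(P + 21) − 84.
New equilibrium: buyers pay 65, sellers receive 86, Q = 346. (Wedge: Pb − Ps = −21.)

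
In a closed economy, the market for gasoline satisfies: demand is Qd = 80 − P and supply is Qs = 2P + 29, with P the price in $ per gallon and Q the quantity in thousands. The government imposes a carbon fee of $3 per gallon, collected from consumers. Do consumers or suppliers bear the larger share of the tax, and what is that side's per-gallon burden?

Consumers bear the larger share: $2 per gallon.

Before the tax: set 80 − P = 2P + 29 → P* = $17, Q* = 63.
With the tax collected from consumers, demand (in seller-price terms) shifts: Qd = 80 − (P + 3).
Solving gives Q = 61 with consumers paying $19 and suppliers receiving $16 (the $3 wedge).
Per-gallon burden: consumers $2, suppliers $1.
Consumers take the larger share because demand is less price-elastic here (demand slope 1 vs supply slope 2).
The less price-elastic side of the market bears the larger share of a per-unit tax.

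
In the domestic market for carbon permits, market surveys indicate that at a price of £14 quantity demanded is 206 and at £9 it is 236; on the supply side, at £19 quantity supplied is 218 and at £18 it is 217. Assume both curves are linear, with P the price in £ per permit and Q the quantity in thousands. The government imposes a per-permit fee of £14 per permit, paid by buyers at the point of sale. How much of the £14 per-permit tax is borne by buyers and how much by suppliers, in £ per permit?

Demand slope: (236 − 206)/(9 − 14) = -6, so Qd = 290 − 6P.
Supply slope: (217 − 218)/(18 − 19) = 1, so Qs = P + 199.
Without the tax, 290 − 6P = P + 199 gives 7P = 91, so P* = £13 and Q* = 212.
With the tax collected from buyers, demand (in seller-price terms) shifts: Qd = 290 − 6(P + 14).
New equilibrium: buyers pay £15, suppliers receive £1, Q = 200. (Wedge: Pb − Ps = 14.)
Burden on buyers: £2; on suppliers: £12. (They sum to £14.)

Buyers bear £2 per permit; suppliers bear £12 per permit.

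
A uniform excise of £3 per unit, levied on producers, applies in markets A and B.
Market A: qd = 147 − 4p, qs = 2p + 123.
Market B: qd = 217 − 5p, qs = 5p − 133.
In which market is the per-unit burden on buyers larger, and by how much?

Market B, by £0.5.

Market A: pre-tax p* = £4, q* = 131; post-tax q = 127; per-unit burden on buyers = £1.
Market B: pre-tax p* = £35, q* = 42; post-tax q = 34.5; per-unit burden on buyers = £1.5.
Difference: £1 vs £1.5 → market B is larger by £0.5.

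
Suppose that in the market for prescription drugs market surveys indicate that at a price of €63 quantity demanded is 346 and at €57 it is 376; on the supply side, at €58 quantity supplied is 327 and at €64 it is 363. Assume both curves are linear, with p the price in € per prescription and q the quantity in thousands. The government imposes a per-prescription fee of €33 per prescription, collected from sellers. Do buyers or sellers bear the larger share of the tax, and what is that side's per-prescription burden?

Buyers bear the larger share: €18 per prescription.

Demand slope: (376 − 346)/(57 − 63) = -5, so qd = 661 − 5p.
Supply slope: (363 − 327)/(64 − 58) = 6, so qs = 6p − 21.
Without the tax, 661 − 5p = 6p − 21 gives 11p = 682, so p* = €62 and q* = 351.
With the tax collected from sellers, supply shifts: qs = 6(p − 33) − 21.
New equilibrium: buyers pay €80, sellers receive €47, q = 261. (Wedge: pb − ps = 33.)
Per-prescription burden: buyers €18, sellers €15.
Buyers take the larger share because demand is less price-elastic here (demand slope 5 vs supply slope 6).
The less price-elastic side of the market bears the larger share of a per-unit tax.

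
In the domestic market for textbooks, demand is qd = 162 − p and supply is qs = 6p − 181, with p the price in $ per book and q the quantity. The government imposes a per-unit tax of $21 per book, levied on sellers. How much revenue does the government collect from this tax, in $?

Tax revenue = $1995.

Before the tax: set 162 − p = 6p − 181 → p* = $49, q* = 113.
With the tax collected from sellers, supply shifts: qs = 6(p − 21) − 181.
New equilibrium: consumers pay $67, sellers receive $46, q = 95. (Wedge: pb − ps = 21.)
Revenue = t · Q = 21 · 95 = $1995.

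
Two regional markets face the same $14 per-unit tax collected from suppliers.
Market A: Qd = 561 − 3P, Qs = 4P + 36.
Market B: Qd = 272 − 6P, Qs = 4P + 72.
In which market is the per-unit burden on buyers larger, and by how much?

Market A: pre-tax P* = $75, Q* = 336; post-tax Q = 312; per-unit burden on buyers = $8.
Market B: pre-tax P* = $20, Q* = 152; post-tax Q = 118.4; per-unit burden on buyers = $5.6.
Difference: $8 vs $5.6 → market A is larger by $2.4.

Market A, by $2.4.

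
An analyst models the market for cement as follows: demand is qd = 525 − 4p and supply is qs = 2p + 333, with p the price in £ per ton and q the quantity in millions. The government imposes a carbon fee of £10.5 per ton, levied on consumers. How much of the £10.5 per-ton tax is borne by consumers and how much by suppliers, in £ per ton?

Without the tax, 525 − 4p = 2p + 333 gives 6p = 192, so p* = £32 and q* = 397.
With the tax collected from consumers, demand (in seller-price terms) shifts: qd = 525 − 4(p + 10.5).
New equilibrium: consumers pay £35.5, suppliers receive £25, q = 383. (Wedge: pb − ps = 10.5.)
Burden on consumers: £3.5; on suppliers: £7. (They sum to £10.5.)

Consumers bear £3.5 per ton; suppliers bear £7 per ton.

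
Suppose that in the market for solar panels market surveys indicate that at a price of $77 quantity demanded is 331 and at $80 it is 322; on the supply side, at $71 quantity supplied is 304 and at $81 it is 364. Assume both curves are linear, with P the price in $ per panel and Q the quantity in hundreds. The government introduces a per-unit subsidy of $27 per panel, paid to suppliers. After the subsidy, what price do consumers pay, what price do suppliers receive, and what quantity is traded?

Demand slope: (322 − 331)/(80 − 77) = -3, so Qd = 562 − 3P.
Supply slope: (364 − 304)/(81 − 71) = 6, so Qs = 6P − 122.
Before the subsidy: set 562 − 3P = 6P − 122 → P* = $76, Q* = 334.
With a per-unit subsidy paid to suppliers, each receives P + 27 per unit sold, so supply becomes Qs = 6(P + 27) − 122.
Solving gives Q = 388 with consumers paying $58 and suppliers receiving $85 (the $27 wedge).

Consumers pay $58; suppliers receive $85; quantity = 388.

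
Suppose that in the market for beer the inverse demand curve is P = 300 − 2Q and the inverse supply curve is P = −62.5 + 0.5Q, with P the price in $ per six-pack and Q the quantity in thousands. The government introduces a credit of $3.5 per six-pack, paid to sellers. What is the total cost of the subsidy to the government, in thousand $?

Government outlay = $512.4 thousand.

Inverting to Q(P) form: Qd = 150 − 0.5P; Qs = 2P + 125.
Before the subsidy: set 150 − 0.5P = 2P + 125 → P* = $10, Q* = 145.
With a per-unit subsidy paid to sellers, each receives P + 3.5 per unit sold, so supply becomes Qs = 2(P + 3.5) + 125.
New equilibrium: consumers pay $7.2, sellers receive $10.7, Q = 146.4. (Wedge: Pb − Ps = −3.5.)
Outlay = t · Q = 3.5 · 146.4 = $512.4.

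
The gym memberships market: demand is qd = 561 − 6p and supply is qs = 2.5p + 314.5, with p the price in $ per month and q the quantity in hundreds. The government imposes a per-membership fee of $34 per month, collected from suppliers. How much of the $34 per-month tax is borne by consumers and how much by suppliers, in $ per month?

Before the tax: set 561 − 6p = 2.5p + 314.5 → p* = $29, q* = 387.
With the tax collected from suppliers, supply shifts: qs = 2.5(p − 34) + 314.5.
New equilibrium: consumers pay $39, suppliers receive $5, q = 327. (Wedge: pb − ps = 34.)
Burden on consumers: $10; on suppliers: $24. (They sum to $34.)
The less price-elastic side of the market bears the larger share of a per-unit tax.

Consumers bear $10 per month; suppliers bear $24 per month.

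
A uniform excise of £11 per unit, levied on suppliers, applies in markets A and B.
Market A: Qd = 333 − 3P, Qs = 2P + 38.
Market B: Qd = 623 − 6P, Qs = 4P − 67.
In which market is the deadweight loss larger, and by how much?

Market A: pre-tax P* = £59, Q* = 156; post-tax Q = 142.8; deadweight loss = £72.6.
Market B: pre-tax P* = £69, Q* = 209; post-tax Q = 182.6; deadweight loss = £145.2.
Difference: £72.6 vs £145.2 → market B is larger by £72.6.

Market B, by £72.6.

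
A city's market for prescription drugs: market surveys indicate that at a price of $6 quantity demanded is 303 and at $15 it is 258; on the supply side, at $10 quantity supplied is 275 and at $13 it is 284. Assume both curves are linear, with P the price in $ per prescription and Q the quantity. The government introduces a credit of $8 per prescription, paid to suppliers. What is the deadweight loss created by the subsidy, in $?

Demand slope: (258 − 303)/(15 − 6) = -5, so Qd = 333 − 5P.
Supply slope: (284 − 275)/(13 − 10) = 3, so Qs = 3P + 245.
Before the subsidy: set 333 − 5P = 3P + 245 → P* = $11, Q* = 278.
With a per-unit subsidy paid to suppliers, each receives P + 8 per unit sold, so supply becomes Qs = 3(P + 8) + 245.
Solving gives Q = 293 with consumers paying $8 and suppliers receiving $16 (the $8 wedge).
Quantity rises by |ΔQ| = |278 − 293| = 15.
DWL = ½ · t · |ΔQ| = ½ · 8 · 15 = $60.

Deadweight loss = $60.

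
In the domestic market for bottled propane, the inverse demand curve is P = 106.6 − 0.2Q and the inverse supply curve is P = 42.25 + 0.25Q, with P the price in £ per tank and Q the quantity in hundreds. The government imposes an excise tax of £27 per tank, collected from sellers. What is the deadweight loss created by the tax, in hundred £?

Deadweight loss = £810 hundred.

Rewrite in direct form: Qd = 533 − 5P and Qs = 4P − 169.
Without the tax, 533 − 5P = 4P − 169 gives 9P = 702, so P* = £78 and Q* = 143.
With the tax collected from sellers, supply shifts: Qs = 4(P − 27) − 169.
Solving gives Q = 83 with buyers paying £90 and sellers receiving £63 (the £27 wedge).
Quantity falls by |ΔQ| = |143 − 83| = 60.
DWL = ½ · t · |ΔQ| = ½ · 27 · 60 = £810.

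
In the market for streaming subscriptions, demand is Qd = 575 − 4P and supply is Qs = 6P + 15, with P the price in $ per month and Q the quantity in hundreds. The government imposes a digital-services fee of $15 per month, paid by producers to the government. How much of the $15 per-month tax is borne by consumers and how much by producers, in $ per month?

Without the tax, 575 − 4P = 6P + 15 gives 10P = 560, so P* = $56 and Q* = 351.
With the tax collected from producers, supply shifts: Qs = 6(P − 15) + 15.
New equilibrium: consumers pay $65, producers receive $50, Q = 315. (Wedge: Pb − Ps = 15.)
Burden on consumers: $9; on producers: $6. (They sum to $15.)

Consumers bear $9 per month; producers bear $6 per month.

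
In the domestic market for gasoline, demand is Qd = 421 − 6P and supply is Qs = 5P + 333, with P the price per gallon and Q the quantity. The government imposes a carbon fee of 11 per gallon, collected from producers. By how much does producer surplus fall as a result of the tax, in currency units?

Producer surplus falls by 2148.

Before the tax: set 421 − 6P = 5P + 333 → P* = 8, Q* = 373.
With the tax collected from producers, supply shifts: Qs = 5(P − 11) + 333.
Solving gives Q = 343 with buyers paying 13 and producers receiving 2 (the 11 wedge).
ΔPS is the trapezoid between Q = 343 and Q = 373 of height 6: ½ · (373 + 343) · 6 = 2148.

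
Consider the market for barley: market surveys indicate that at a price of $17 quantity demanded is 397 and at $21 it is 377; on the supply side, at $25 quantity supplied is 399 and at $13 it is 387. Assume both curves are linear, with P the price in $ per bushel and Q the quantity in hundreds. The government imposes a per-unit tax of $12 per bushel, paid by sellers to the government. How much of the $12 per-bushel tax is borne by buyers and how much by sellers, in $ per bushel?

Demand slope: (377 − 397)/(21 − 17) = -5, so Qd = 482 − 5P.
Supply slope: (387 − 399)/(13 − 25) = 1, so Qs = P + 374.
Without the tax, 482 − 5P = P + 374 gives 6P = 108, so P* = $18 and Q* = 392.
With the tax collected from sellers, supply shifts: Qs = (P − 12) + 374.
New equilibrium: buyers pay $20, sellers receive $8, Q = 382. (Wedge: Pb − Ps = 12.)
Burden on buyers: $2; on sellers: $10. (They sum to $12.)

Buyers bear $2 per bushel; sellers bear $10 per bushel.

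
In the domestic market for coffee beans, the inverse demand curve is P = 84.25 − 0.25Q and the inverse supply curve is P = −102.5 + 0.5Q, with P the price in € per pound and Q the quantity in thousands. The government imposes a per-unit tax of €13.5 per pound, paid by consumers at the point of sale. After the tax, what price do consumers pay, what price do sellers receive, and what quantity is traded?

Rewrite in direct form: Qd = 337 − 4P and Qs = 2P + 205.
Without the tax, 337 − 4P = 2P + 205 gives 6P = 132, so P* = €22 and Q* = 249.
With the tax collected from consumers, demand (in seller-price terms) shifts: Qd = 337 − 4(P + 13.5).
Solving gives Q = 231 with consumers paying €26.5 and sellers receiving €13 (the €13.5 wedge).

Consumers pay €26.5; sellers receive €13; quantity = 231.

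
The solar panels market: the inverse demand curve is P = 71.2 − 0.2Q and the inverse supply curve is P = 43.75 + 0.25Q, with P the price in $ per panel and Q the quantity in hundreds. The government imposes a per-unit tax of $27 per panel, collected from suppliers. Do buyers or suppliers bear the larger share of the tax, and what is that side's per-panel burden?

Inverting to Q(P) form: Qd = 356 − 5P; Qs = 4P − 175.
Without the tax, 356 − 5P = 4P − 175 gives 9P = 531, so P* = $59 and Q* = 61.
With the tax collected from suppliers, supply shifts: Qs = 4(P − 27) − 175.
Solving gives Q = 1 with buyers paying $71 and suppliers receiving $44 (the $27 wedge).
Per-panel burden: buyers $12, suppliers $15.
Suppliers take the larger share because supply is less price-elastic here (demand slope 5 vs supply slope 4).

Suppliers bear the larger share: $15 per panel.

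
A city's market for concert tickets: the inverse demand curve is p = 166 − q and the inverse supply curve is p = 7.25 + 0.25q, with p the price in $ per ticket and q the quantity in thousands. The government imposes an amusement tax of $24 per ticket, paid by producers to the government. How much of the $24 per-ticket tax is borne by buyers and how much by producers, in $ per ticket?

Buyers bear $19.2 per ticket; producers bear $4.8 per ticket.

Inverting to q(p) form: qd = 166 − p; qs = 4p − 29.
Before the tax: set 166 − p = 4p − 29 → p* = $39, q* = 127.
With the tax collected from producers, supply shifts: qs = 4(p − 24) − 29.
New equilibrium: buyers pay $58.2, producers receive $34.2, q = 107.8. (Wedge: pb − ps = 24.)
Burden on buyers: $19.2; on producers: $4.8. (They sum to $24.)
The less price-elastic side of the market bears the larger share of a per-unit tax.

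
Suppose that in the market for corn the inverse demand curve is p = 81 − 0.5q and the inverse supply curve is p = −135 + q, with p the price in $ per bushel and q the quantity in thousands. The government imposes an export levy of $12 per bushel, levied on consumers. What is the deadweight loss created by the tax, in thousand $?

Rewrite in direct form: qd = 162 − 2p and qs = p + 135.
Without the tax, 162 − 2p = p + 135 gives 3p = 27, so p* = $9 and q* = 144.
With the tax collected from consumers, demand (in seller-price terms) shifts: qd = 162 − 2(p + 12).
New equilibrium: consumers pay $13, producers receive $1, q = 136. (Wedge: pb − ps = 12.)
Quantity falls by |ΔQ| = |144 − 136| = 8.
DWL = ½ · t · |ΔQ| = ½ · 12 · 8 = $48.

Deadweight loss = $48 thousand.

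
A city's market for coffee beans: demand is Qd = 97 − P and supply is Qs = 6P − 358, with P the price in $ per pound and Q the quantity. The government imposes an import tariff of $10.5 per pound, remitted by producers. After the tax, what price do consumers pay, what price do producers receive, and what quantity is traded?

Before the tax: set 97 − P = 6P − 358 → P* = $65, Q* = 32.
With the tax collected from producers, supply shifts: Qs = 6(P − 10.5) − 358.
Solving gives Q = 23 with consumers paying $74 and producers receiving $63.5 (the $10.5 wedge).

Consumers pay $74; producers receive $63.5; quantity = 23.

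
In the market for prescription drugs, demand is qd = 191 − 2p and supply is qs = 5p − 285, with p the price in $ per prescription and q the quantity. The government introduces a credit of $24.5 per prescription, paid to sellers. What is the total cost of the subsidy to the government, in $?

Government outlay = $2205.

Before the subsidy: set 191 − 2p = 5p − 285 → p* = $68, q* = 55.
With a per-unit subsidy paid to sellers, each receives p + 24.5 per unit sold, so supply becomes qs = 5(p + 24.5) − 285.
Solving gives q = 90 with consumers paying $50.5 and sellers receiving $75 (the $24.5 wedge).
Outlay = t · Q = 24.5 · 90 = $2205.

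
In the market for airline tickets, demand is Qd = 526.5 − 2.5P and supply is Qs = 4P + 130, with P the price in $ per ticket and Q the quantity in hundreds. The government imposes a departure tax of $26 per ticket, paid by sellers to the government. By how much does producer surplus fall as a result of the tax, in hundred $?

Before the tax: set 526.5 − 2.5P = 4P + 130 → P* = $61, Q* = 374.
With the tax collected from sellers, supply shifts: Qs = 4(P − 26) + 130.
New equilibrium: buyers pay $77, sellers receive $51, Q = 334. (Wedge: Pb − Ps = 26.)
ΔPS is the trapezoid between Q = 334 and Q = 374 of height $10: ½ · (374 + 334) · 10 = $3540.

Producer surplus falls by $3540 hundred.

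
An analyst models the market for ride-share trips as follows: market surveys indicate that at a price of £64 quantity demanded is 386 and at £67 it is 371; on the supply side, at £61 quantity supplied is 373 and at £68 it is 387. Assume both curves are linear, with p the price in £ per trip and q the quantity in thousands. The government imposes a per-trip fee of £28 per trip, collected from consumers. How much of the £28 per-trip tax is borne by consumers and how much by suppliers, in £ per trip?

Demand slope: (371 − 386)/(67 − 64) = -5, so qd = 706 − 5p.
Supply slope: (387 − 373)/(68 − 61) = 2, so qs = 2p + 251.
Without the tax, 706 − 5p = 2p + 251 gives 7p = 455, so p* = £65 and q* = 381.
With the tax collected from consumers, demand (in seller-price terms) shifts: qd = 706 − 5(p + 28).
Solving gives q = 341 with consumers paying £73 and suppliers receiving £45 (the £28 wedge).
Burden on consumers: £8; on suppliers: £20. (They sum to £28.)
The less price-elastic side of the market bears the larger share of a per-unit tax.

Consumers bear £8 per trip; suppliers bear £20 per trip.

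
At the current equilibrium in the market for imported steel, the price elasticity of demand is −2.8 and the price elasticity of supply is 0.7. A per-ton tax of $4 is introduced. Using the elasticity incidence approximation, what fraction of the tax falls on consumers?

Incidence ratio: consumers' share ≈ εs / (εs + |εd|) = 0.7 / (0.7 + 2.8) = 0.2.
Supply is the less elastic side, so consumers bear the smaller share.

Consumers' share ≈ 0.2.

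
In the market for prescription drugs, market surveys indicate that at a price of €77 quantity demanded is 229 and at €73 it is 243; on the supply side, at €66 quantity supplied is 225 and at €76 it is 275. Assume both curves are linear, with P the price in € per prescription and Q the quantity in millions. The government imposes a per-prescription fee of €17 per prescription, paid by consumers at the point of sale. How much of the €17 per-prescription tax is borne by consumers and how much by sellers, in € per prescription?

Consumers bear €10 per prescription; sellers bear €7 per prescription.

Demand slope: (243 − 229)/(73 − 77) = -3.5, so Qd = 498.5 − 3.5P.
Supply slope: (275 − 225)/(76 − 66) = 5, so Qs = 5P − 105.
Before the tax: set 498.5 − 3.5P = 5P − 105 → P* = €71, Q* = 250.
With the tax collected from consumers, demand (in seller-price terms) shifts: Qd = 498.5 − 3.5(P + 17).
Solving gives Q = 215 with consumers paying €81 and sellers receiving €64 (the €17 wedge).
Burden on consumers: €10; on sellers: €7. (They sum to €17.)
The less price-elastic side of the market bears the larger share of a per-unit tax.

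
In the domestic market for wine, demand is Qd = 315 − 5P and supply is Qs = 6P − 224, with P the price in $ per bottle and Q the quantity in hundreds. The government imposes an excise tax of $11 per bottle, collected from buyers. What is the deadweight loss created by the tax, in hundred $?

Without the tax, 315 − 5P = 6P − 224 gives 11P = 539, so P* = $49 and Q* = 70.
With the tax collected from buyers, demand (in seller-price terms) shifts: Qd = 315 − 5(P + 11).
New equilibrium: buyers pay $55, sellers receive $44, Q = 40. (Wedge: Pb − Ps = 11.)
Quantity falls by |ΔQ| = |70 − 40| = 30.
DWL = ½ · t · |ΔQ| = ½ · 11 · 30 = $165.

Deadweight loss = $165 hundred.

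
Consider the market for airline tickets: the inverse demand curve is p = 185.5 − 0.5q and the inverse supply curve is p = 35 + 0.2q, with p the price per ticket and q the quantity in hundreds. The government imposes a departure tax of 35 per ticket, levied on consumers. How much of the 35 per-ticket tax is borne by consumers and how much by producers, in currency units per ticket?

Consumers bear 25 per ticket; producers bear 10 per ticket.

Inverting to q(p) form: qd = 371 − 2p; qs = 5p − 175.
Before the tax: set 371 − 2p = 5p − 175 → p* = 78, q* = 215.
With the tax collected from consumers, demand (in seller-price terms) shifts: qd = 371 − 2(p + 35).
New equilibrium: consumers pay 103, producers receive 68, q = 165. (Wedge: pb − ps = 35.)
Burden on consumers: 25; on producers: 10. (They sum to 35.)
The less price-elastic side of the market bears the larger share of a per-unit tax.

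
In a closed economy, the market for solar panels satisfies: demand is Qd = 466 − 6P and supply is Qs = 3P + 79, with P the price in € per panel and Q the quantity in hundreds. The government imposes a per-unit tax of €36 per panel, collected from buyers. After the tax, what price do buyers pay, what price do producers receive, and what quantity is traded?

Before the tax: set 466 − 6P = 3P + 79 → P* = €43, Q* = 208.
With the tax collected from buyers, demand (in seller-price terms) shifts: Qd = 466 − 6(P + 36).
Solving gives Q = 136 with buyers paying €55 and producers receiving €19 (the €36 wedge).
The less price-elastic side of the market bears the larger share of a per-unit tax.

Buyers pay €55; producers receive €19; quantity = 136.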